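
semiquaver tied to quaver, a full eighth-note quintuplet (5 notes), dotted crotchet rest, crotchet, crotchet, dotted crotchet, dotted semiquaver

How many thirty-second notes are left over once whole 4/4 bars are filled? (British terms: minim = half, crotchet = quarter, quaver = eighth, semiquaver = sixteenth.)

1

One bar of 4/4 = 32 thirty-second notes.
In thirty-second notes: semiquaver tied to quaver (semiquaver + quaver) = 6; a full eighth-note quintuplet (5 notes) (five quintuplet eighths span one half) = 16; dotted crotchet rest = 12; crotchet = 8; crotchet = 8; dotted crotchet = 12; dotted semiquaver = 3.
Sum: 6 + 16 + 12 + 8 + 8 + 12 + 3 = 65.
65 ÷ 32 = 2 complete bars with 1 thirty-second note remaining.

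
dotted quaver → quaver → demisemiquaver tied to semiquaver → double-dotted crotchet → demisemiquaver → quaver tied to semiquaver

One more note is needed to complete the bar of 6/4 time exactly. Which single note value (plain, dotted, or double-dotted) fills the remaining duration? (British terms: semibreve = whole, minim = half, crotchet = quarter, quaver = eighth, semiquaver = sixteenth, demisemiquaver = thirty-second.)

double-dotted quarter note

The bar of 6/4 = 48 thirty-second notes.
In thirty-second notes: dotted quaver = 6; quaver = 4; demisemiquaver tied to semiquaver (demisemiquaver + semiquaver) = 3; double-dotted crotchet = 14; demisemiquaver = 1; quaver tied to semiquaver (quaver + semiquaver) = 6.
Adding: 6 + 4 + 3 + 14 + 1 + 6 = 34.
Remaining: 48 − 34 = 14 thirty-second notes, which is a double-dotted quarter note.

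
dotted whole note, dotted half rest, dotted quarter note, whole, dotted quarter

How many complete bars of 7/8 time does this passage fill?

One bar of 7/8 = 7 eighth notes.
Express everything in eighth notes: dotted whole note = 12; dotted half rest = 6; dotted quarter note = 3; whole = 8; dotted quarter = 3.
Total: 12 + 6 + 3 + 8 + 3 = 32.
32 ÷ 7 = 4 complete bars with 4 left over.

4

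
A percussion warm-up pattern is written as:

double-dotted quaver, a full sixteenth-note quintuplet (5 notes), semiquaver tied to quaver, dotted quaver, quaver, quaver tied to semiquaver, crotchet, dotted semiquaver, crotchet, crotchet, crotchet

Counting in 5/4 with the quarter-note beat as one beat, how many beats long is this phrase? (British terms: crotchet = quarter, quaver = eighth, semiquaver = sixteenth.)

9

One quarter-note beat = 8 thirty-second notes.
Each duration in thirty-second notes: double-dotted quaver = 7; a full sixteenth-note quintuplet (5 notes) (five quintuplet sixteenths span one quarter) = 8; semiquaver tied to quaver (semiquaver + quaver) = 6; dotted quaver = 6; quaver = 4; quaver tied to semiquaver (quaver + semiquaver) = 6; crotchet = 8; dotted semiquaver = 3; crotchet = 8; crotchet = 8; crotchet = 8.
Altogether 7 + 8 + 6 + 6 + 4 + 6 + 8 + 3 + 8 + 8 + 8 = 72.
72 ÷ 8 = 9 beats.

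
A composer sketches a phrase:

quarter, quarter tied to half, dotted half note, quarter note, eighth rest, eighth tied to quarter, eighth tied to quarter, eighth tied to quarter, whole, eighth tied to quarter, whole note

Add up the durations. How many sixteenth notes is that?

Express everything in sixteenth notes: quarter = 4; quarter tied to half (quarter + half) = 12; dotted half note = 12; quarter note = 4; eighth rest = 2; eighth tied to quarter (eighth + quarter) = 6; eighth tied to quarter (eighth + quarter) = 6; eighth tied to quarter (eighth + quarter) = 6; whole = 16; eighth tied to quarter (eighth + quarter) = 6; whole note = 16.
Altogether 4 + 12 + 12 + 4 + 2 + 6 + 6 + 6 + 16 + 6 + 16 = 90 sixteenth notes.

90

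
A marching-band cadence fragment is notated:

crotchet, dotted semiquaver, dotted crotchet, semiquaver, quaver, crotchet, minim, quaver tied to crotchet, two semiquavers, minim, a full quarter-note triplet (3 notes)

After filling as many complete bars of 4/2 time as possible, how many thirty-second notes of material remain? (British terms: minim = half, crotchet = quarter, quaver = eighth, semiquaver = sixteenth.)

37

One bar of 4/2 = 64 thirty-second notes.
Each duration in thirty-second notes: crotchet = 8; dotted semiquaver = 3; dotted crotchet = 12; semiquaver = 2; quaver = 4; crotchet = 8; minim = 16; quaver tied to crotchet (quaver + crotchet) = 12; semiquaver = 2; semiquaver = 2; minim = 16; a full quarter-note triplet (3 notes) (three triplet quarters span one half) = 16.
Total: 8 + 3 + 12 + 2 + 4 + 8 + 16 + 12 + 2 + 2 + 16 + 16 = 101.
101 ÷ 64 = 1 complete bar with 37 thirty-second notes remaining.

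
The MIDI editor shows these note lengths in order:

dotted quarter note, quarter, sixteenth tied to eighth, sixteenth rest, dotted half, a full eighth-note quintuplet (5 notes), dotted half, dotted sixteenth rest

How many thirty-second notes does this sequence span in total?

Each duration in thirty-second notes: dotted quarter note = 12; quarter = 8; sixteenth tied to eighth (sixteenth + eighth) = 6; sixteenth rest = 2; dotted half = 24; a full eighth-note quintuplet (5 notes) (five quintuplet eighths span one half) = 16; dotted half = 24; dotted sixteenth rest = 3.
Adding: 12 + 8 + 6 + 2 + 24 + 16 + 24 + 3 = 95 thirty-second notes.

95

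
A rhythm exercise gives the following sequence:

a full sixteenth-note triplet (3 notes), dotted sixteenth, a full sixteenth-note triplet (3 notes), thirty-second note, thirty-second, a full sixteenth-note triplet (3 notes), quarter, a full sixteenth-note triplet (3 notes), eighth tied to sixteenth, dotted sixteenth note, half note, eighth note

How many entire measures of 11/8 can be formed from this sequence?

One bar of 11/8 = 44 thirty-second notes.
Working in thirty-second notes: a full sixteenth-note triplet (3 notes) (three triplet sixteenths span one eighth) = 4; dotted sixteenth = 3; a full sixteenth-note triplet (3 notes) (three triplet sixteenths span one eighth) = 4; thirty-second note = 1; thirty-second = 1; a full sixteenth-note triplet (3 notes) (three triplet sixteenths span one eighth) = 4; quarter = 8; a full sixteenth-note triplet (3 notes) (three triplet sixteenths span one eighth) = 4; eighth tied to sixteenth (eighth + sixteenth) = 6; dotted sixteenth note = 3; half note = 16; eighth note = 4.
Altogether 4 + 3 + 4 + 1 + 1 + 4 + 8 + 4 + 6 + 3 + 16 + 4 = 58.
58 ÷ 44 = 1 complete bar with 14 left over.

1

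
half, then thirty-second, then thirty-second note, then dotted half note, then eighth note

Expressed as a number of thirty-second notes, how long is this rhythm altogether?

46

Each duration in thirty-second notes: half = 16; thirty-second = 1; thirty-second note = 1; dotted half note = 24; eighth note = 4.
Total: 16 + 1 + 1 + 24 + 4 = 46 thirty-second notes.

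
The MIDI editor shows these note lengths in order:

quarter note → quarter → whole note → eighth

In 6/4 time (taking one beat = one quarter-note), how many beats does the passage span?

6.5

One quarter-note beat = 2 eighth notes.
Working in eighth notes: quarter note = 2; quarter = 2; whole note = 8; eighth = 1.
Total: 2 + 2 + 8 + 1 = 13.
13 ÷ 2 = 6.5 beats.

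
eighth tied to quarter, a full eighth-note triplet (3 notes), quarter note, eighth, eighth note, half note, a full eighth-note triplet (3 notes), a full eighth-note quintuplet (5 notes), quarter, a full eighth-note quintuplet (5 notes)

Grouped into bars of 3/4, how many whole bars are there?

4

One bar of 3/4 = 6 eighth notes.
Working in eighth notes: eighth tied to quarter (eighth + quarter) = 3; a full eighth-note triplet (3 notes) (three triplet eighths span one quarter) = 2; quarter note = 2; eighth = 1; eighth note = 1; half note = 4; a full eighth-note triplet (3 notes) (three triplet eighths span one quarter) = 2; a full eighth-note quintuplet (5 notes) (five quintuplet eighths span one half) = 4; quarter = 2; a full eighth-note quintuplet (5 notes) (five quintuplet eighths span one half) = 4.
Sum: 3 + 2 + 2 + 1 + 1 + 4 + 2 + 4 + 2 + 4 = 25.
25 ÷ 6 = 4 complete bars with 1 left over.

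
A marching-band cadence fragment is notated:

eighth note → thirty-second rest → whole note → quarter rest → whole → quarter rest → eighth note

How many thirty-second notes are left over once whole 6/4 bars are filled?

One bar of 6/4 = 48 thirty-second notes.
Each duration in thirty-second notes: eighth note = 4; thirty-second rest = 1; whole note = 32; quarter rest = 8; whole = 32; quarter rest = 8; eighth note = 4.
Adding: 4 + 1 + 32 + 8 + 32 + 8 + 4 = 89.
89 ÷ 48 = 1 complete bar with 41 thirty-second notes remaining.

41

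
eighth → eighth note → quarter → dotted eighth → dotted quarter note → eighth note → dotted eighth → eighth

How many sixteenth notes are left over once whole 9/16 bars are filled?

One bar of 9/16 = 9 sixteenth notes.
Working in sixteenth notes: eighth = 2; eighth note = 2; quarter = 4; dotted eighth = 3; dotted quarter note = 6; eighth note = 2; dotted eighth = 3; eighth = 2.
Altogether 2 + 2 + 4 + 3 + 6 + 2 + 3 + 2 = 24.
24 ÷ 9 = 2 complete bars with 6 sixteenth notes remaining.

6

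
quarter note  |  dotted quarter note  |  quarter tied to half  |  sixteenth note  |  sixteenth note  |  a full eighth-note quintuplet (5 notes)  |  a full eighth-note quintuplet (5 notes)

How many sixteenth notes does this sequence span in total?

40

Working in sixteenth notes: quarter note = 4; dotted quarter note = 6; quarter tied to half (quarter + half) = 12; sixteenth note = 1; sixteenth note = 1; a full eighth-note quintuplet (5 notes) (five quintuplet eighths span one half) = 8; a full eighth-note quintuplet (5 notes) (five quintuplet eighths span one half) = 8.
Total: 4 + 6 + 12 + 1 + 1 + 8 + 8 = 40 sixteenth notes.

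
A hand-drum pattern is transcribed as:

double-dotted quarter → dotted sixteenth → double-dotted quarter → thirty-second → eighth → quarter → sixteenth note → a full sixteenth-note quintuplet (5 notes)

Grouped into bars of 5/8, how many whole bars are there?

One bar of 5/8 = 20 thirty-second notes.
Convert each value to thirty-second notes: double-dotted quarter = 14; dotted sixteenth = 3; double-dotted quarter = 14; thirty-second = 1; eighth = 4; quarter = 8; sixteenth note = 2; a full sixteenth-note quintuplet (5 notes) (five quintuplet sixteenths span one quarter) = 8.
Adding: 14 + 3 + 14 + 1 + 4 + 8 + 2 + 8 = 54.
54 ÷ 20 = 2 complete bars with 14 left over.

2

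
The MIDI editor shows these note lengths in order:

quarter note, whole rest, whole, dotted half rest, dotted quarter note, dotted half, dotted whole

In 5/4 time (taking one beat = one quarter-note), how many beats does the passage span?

One quarter-note beat = 2 eighth notes.
In eighth notes: quarter note = 2; whole rest = 8; whole = 8; dotted half rest = 6; dotted quarter note = 3; dotted half = 6; dotted whole = 12.
Sum: 2 + 8 + 8 + 6 + 3 + 6 + 12 = 45.
45 ÷ 2 = 22.5 beats.

22.5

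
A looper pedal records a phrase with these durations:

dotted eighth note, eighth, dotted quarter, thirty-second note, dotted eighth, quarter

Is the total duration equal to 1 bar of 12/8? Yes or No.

No

One bar of 12/8 = 48 thirty-second notes.
Working in thirty-second notes: dotted eighth note = 6; eighth = 4; dotted quarter = 12; thirty-second note = 1; dotted eighth = 6; quarter = 8.
Adding: 6 + 4 + 12 + 1 + 6 + 8 = 37.
37 falls short of 48, so the answer is No.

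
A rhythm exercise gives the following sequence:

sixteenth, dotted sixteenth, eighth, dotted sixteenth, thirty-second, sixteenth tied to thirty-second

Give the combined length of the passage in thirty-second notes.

Express everything in thirty-second notes: sixteenth = 2; dotted sixteenth = 3; eighth = 4; dotted sixteenth = 3; thirty-second = 1; sixteenth tied to thirty-second (sixteenth + thirty-second) = 3.
Sum: 2 + 3 + 4 + 3 + 1 + 3 = 16 thirty-second notes.

16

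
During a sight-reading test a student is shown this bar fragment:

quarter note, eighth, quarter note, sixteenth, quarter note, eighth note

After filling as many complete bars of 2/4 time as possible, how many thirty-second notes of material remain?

2

One bar of 2/4 = 8 sixteenth notes.
Express everything in sixteenth notes: quarter note = 4; eighth = 2; quarter note = 4; sixteenth = 1; quarter note = 4; eighth note = 2.
Total: 4 + 2 + 4 + 1 + 4 + 2 = 17.
17 ÷ 8 = 2 complete bars with 1 sixteenth note remaining = 2 thirty-second notes.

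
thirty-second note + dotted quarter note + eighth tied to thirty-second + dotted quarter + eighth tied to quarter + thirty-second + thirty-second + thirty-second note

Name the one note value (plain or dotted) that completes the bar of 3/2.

dotted sixteenth note

The bar of 3/2 = 48 thirty-second notes.
Convert each value to thirty-second notes: thirty-second note = 1; dotted quarter note = 12; eighth tied to thirty-second (eighth + thirty-second) = 5; dotted quarter = 12; eighth tied to quarter (eighth + quarter) = 12; thirty-second = 1; thirty-second = 1; thirty-second note = 1.
Adding: 1 + 12 + 5 + 12 + 12 + 1 + 1 + 1 = 45.
Remaining: 48 − 45 = 3 thirty-second notes, which is a dotted sixteenth note.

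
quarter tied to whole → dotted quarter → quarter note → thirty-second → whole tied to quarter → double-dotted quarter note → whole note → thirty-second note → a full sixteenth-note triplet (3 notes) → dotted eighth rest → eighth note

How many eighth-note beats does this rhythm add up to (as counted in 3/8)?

40.5

One eighth-note beat = 4 thirty-second notes.
In thirty-second notes: quarter tied to whole (quarter + whole) = 40; dotted quarter = 12; quarter note = 8; thirty-second = 1; whole tied to quarter (whole + quarter) = 40; double-dotted quarter note = 14; whole note = 32; thirty-second note = 1; a full sixteenth-note triplet (3 notes) (three triplet sixteenths span one eighth) = 4; dotted eighth rest = 6; eighth note = 4.
Sum: 40 + 12 + 8 + 1 + 40 + 14 + 32 + 1 + 4 + 6 + 4 = 162.
162 ÷ 4 = 40.5 beats.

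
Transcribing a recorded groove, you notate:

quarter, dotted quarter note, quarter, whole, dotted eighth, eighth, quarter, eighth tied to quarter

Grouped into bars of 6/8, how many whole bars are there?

One bar of 6/8 = 12 sixteenth notes.
Each duration in sixteenth notes: quarter = 4; dotted quarter note = 6; quarter = 4; whole = 16; dotted eighth = 3; eighth = 2; quarter = 4; eighth tied to quarter (eighth + quarter) = 6.
Sum: 4 + 6 + 4 + 16 + 3 + 2 + 4 + 6 = 45.
45 ÷ 12 = 3 complete bars with 9 left over.

3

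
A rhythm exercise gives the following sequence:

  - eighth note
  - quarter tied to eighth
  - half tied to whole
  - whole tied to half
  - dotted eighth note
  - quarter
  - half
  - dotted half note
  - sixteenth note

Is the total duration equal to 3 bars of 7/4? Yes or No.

Yes

One bar of 7/4 = 28 sixteenth notes, so 3 bars = 84.
In sixteenth notes: eighth note = 2; quarter tied to eighth (quarter + eighth) = 6; half tied to whole (half + whole) = 24; whole tied to half (whole + half) = 24; dotted eighth note = 3; quarter = 4; half = 8; dotted half note = 12; sixteenth note = 1.
Sum: 2 + 6 + 24 + 24 + 3 + 4 + 8 + 12 + 1 = 84.
84 equals 84, so the answer is Yes.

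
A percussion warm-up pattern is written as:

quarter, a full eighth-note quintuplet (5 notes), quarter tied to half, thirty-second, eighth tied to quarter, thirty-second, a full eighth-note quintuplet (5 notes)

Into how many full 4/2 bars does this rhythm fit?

1

One bar of 4/2 = 64 thirty-second notes.
Each duration in thirty-second notes: quarter = 8; a full eighth-note quintuplet (5 notes) (five quintuplet eighths span one half) = 16; quarter tied to half (quarter + half) = 24; thirty-second = 1; eighth tied to quarter (eighth + quarter) = 12; thirty-second = 1; a full eighth-note quintuplet (5 notes) (five quintuplet eighths span one half) = 16.
Adding: 8 + 16 + 24 + 1 + 12 + 1 + 16 = 78.
78 ÷ 64 = 1 complete bar with 14 left over.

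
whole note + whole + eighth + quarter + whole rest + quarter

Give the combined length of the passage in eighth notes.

In eighth notes: whole note = 8; whole = 8; eighth = 1; quarter = 2; whole rest = 8; quarter = 2.
Altogether 8 + 8 + 1 + 2 + 8 + 2 = 29 eighth notes.

29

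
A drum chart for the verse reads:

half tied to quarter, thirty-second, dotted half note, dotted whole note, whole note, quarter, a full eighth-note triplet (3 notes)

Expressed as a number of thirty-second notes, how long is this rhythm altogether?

145

Convert each value to thirty-second notes: half tied to quarter (half + quarter) = 24; thirty-second = 1; dotted half note = 24; dotted whole note = 48; whole note = 32; quarter = 8; a full eighth-note triplet (3 notes) (three triplet eighths span one quarter) = 8.
Adding: 24 + 1 + 24 + 48 + 32 + 8 + 8 = 145 thirty-second notes.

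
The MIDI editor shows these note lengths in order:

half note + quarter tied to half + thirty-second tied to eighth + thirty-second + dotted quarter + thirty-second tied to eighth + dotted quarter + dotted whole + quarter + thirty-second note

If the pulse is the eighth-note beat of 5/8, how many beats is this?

One eighth-note beat = 4 thirty-second notes.
Each duration in thirty-second notes: half note = 16; quarter tied to half (quarter + half) = 24; thirty-second tied to eighth (thirty-second + eighth) = 5; thirty-second = 1; dotted quarter = 12; thirty-second tied to eighth (thirty-second + eighth) = 5; dotted quarter = 12; dotted whole = 48; quarter = 8; thirty-second note = 1.
Altogether 16 + 24 + 5 + 1 + 12 + 5 + 12 + 48 + 8 + 1 = 132.
132 ÷ 4 = 33 beats.

33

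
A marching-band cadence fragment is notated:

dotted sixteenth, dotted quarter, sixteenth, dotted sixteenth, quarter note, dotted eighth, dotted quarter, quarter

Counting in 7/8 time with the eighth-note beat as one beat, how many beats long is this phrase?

One eighth-note beat = 4 thirty-second notes.
Each duration in thirty-second notes: dotted sixteenth = 3; dotted quarter = 12; sixteenth = 2; dotted sixteenth = 3; quarter note = 8; dotted eighth = 6; dotted quarter = 12; quarter = 8.
Total: 3 + 12 + 2 + 3 + 8 + 6 + 12 + 8 = 54.
54 ÷ 4 = 13.5 beats.

13.5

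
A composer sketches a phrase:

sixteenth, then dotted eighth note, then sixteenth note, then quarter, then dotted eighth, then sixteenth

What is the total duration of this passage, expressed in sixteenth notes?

13

Convert each value to sixteenth notes: sixteenth = 1; dotted eighth note = 3; sixteenth note = 1; quarter = 4; dotted eighth = 3; sixteenth = 1.
Adding: 1 + 3 + 1 + 4 + 3 + 1 = 13 sixteenth notes.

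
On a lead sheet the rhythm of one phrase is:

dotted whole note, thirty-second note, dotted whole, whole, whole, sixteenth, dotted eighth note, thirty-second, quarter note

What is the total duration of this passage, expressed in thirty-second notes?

Express everything in thirty-second notes: dotted whole note = 48; thirty-second note = 1; dotted whole = 48; whole = 32; whole = 32; sixteenth = 2; dotted eighth note = 6; thirty-second = 1; quarter note = 8.
Sum: 48 + 1 + 48 + 32 + 32 + 2 + 6 + 1 + 8 = 178 thirty-second notes.

178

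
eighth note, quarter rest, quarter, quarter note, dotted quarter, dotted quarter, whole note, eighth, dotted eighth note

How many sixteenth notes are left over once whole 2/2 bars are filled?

15

One bar of 2/2 = 16 sixteenth notes.
Working in sixteenth notes: eighth note = 2; quarter rest = 4; quarter = 4; quarter note = 4; dotted quarter = 6; dotted quarter = 6; whole note = 16; eighth = 2; dotted eighth note = 3.
Total: 2 + 4 + 4 + 4 + 6 + 6 + 16 + 2 + 3 = 47.
47 ÷ 16 = 2 complete bars with 15 sixteenth notes remaining.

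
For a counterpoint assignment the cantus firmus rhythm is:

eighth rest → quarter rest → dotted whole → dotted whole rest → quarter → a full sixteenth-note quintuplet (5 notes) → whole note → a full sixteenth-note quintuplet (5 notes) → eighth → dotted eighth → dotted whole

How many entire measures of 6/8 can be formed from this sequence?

One bar of 6/8 = 12 sixteenth notes.
Convert each value to sixteenth notes: eighth rest = 2; quarter rest = 4; dotted whole = 24; dotted whole rest = 24; quarter = 4; a full sixteenth-note quintuplet (5 notes) (five quintuplet sixteenths span one quarter) = 4; whole note = 16; a full sixteenth-note quintuplet (5 notes) (five quintuplet sixteenths span one quarter) = 4; eighth = 2; dotted eighth = 3; dotted whole = 24.
Total: 2 + 4 + 24 + 24 + 4 + 4 + 16 + 4 + 2 + 3 + 24 = 111.
111 ÷ 12 = 9 complete bars with 3 left over.

9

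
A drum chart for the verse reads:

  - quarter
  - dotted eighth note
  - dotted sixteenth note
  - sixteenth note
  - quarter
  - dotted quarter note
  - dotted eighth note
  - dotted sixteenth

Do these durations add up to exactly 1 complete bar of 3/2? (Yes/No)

Yes

One bar of 3/2 = 48 thirty-second notes.
Working in thirty-second notes: quarter = 8; dotted eighth note = 6; dotted sixteenth note = 3; sixteenth note = 2; quarter = 8; dotted quarter note = 12; dotted eighth note = 6; dotted sixteenth = 3.
Altogether 8 + 6 + 3 + 2 + 8 + 12 + 6 + 3 = 48.
48 equals 48, so the answer is Yes.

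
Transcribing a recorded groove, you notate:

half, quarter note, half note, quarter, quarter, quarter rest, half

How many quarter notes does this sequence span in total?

Each duration in quarter notes: half = 2; quarter note = 1; half note = 2; quarter = 1; quarter = 1; quarter rest = 1; half = 2.
Altogether 2 + 1 + 2 + 1 + 1 + 1 + 2 = 10 quarter notes.

10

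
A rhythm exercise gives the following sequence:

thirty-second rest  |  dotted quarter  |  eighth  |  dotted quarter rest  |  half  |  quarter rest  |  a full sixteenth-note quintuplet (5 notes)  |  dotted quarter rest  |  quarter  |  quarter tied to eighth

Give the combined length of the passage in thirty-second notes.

In thirty-second notes: thirty-second rest = 1; dotted quarter = 12; eighth = 4; dotted quarter rest = 12; half = 16; quarter rest = 8; a full sixteenth-note quintuplet (5 notes) (five quintuplet sixteenths span one quarter) = 8; dotted quarter rest = 12; quarter = 8; quarter tied to eighth (quarter + eighth) = 12.
Sum: 1 + 12 + 4 + 12 + 16 + 8 + 8 + 12 + 8 + 12 = 93 thirty-second notes.

93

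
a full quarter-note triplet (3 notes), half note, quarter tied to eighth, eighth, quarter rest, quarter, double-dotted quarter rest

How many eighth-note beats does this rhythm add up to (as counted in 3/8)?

One eighth-note beat = 2 sixteenth notes.
In sixteenth notes: a full quarter-note triplet (3 notes) (three triplet quarters span one half) = 8; half note = 8; quarter tied to eighth (quarter + eighth) = 6; eighth = 2; quarter rest = 4; quarter = 4; double-dotted quarter rest = 7.
Adding: 8 + 8 + 6 + 2 + 4 + 4 + 7 = 39.
39 ÷ 2 = 19.5 beats.

19.5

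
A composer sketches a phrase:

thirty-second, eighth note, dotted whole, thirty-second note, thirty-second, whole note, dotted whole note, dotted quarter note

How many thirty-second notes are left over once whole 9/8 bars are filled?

3

One bar of 9/8 = 36 thirty-second notes.
Working in thirty-second notes: thirty-second = 1; eighth note = 4; dotted whole = 48; thirty-second note = 1; thirty-second = 1; whole note = 32; dotted whole note = 48; dotted quarter note = 12.
Total: 1 + 4 + 48 + 1 + 1 + 32 + 48 + 12 = 147.
147 ÷ 36 = 4 complete bars with 3 thirty-second notes remaining.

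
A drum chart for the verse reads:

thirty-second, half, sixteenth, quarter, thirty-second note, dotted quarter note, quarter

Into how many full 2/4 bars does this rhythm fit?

One bar of 2/4 = 16 thirty-second notes.
Each duration in thirty-second notes: thirty-second = 1; half = 16; sixteenth = 2; quarter = 8; thirty-second note = 1; dotted quarter note = 12; quarter = 8.
Sum: 1 + 16 + 2 + 8 + 1 + 12 + 8 = 48.
48 ÷ 16 = 3 complete bars with 0 left over.

3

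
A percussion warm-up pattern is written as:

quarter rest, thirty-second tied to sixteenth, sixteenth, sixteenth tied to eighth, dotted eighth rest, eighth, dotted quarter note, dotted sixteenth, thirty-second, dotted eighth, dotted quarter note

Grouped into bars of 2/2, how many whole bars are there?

One bar of 2/2 = 32 thirty-second notes.
Express everything in thirty-second notes: quarter rest = 8; thirty-second tied to sixteenth (thirty-second + sixteenth) = 3; sixteenth = 2; sixteenth tied to eighth (sixteenth + eighth) = 6; dotted eighth rest = 6; eighth = 4; dotted quarter note = 12; dotted sixteenth = 3; thirty-second = 1; dotted eighth = 6; dotted quarter note = 12.
Total: 8 + 3 + 2 + 6 + 6 + 4 + 12 + 3 + 1 + 6 + 12 = 63.
63 ÷ 32 = 1 complete bar with 31 left over.

1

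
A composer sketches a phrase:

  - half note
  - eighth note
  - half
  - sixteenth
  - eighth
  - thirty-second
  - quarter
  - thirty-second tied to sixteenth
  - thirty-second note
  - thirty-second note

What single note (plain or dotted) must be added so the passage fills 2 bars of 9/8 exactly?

half note

2 bars of 9/8 = 72 thirty-second notes.
Convert each value to thirty-second notes: half note = 16; eighth note = 4; half = 16; sixteenth = 2; eighth = 4; thirty-second = 1; quarter = 8; thirty-second tied to sixteenth (thirty-second + sixteenth) = 3; thirty-second note = 1; thirty-second note = 1.
Altogether 16 + 4 + 16 + 2 + 4 + 1 + 8 + 3 + 1 + 1 = 56.
Remaining: 72 − 56 = 16 thirty-second notes, which is a half note.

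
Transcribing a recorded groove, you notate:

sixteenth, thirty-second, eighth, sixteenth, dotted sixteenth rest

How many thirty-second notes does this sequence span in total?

In thirty-second notes: sixteenth = 2; thirty-second = 1; eighth = 4; sixteenth = 2; dotted sixteenth rest = 3.
Total: 2 + 1 + 4 + 2 + 3 = 12 thirty-second notes.

12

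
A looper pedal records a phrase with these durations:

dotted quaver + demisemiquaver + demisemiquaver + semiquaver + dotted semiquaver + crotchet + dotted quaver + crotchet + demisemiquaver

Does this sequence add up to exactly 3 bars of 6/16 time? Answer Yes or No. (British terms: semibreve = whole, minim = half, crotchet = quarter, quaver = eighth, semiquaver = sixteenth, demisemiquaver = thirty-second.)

One bar of 6/16 = 12 thirty-second notes, so 3 bars = 36.
In thirty-second notes: dotted quaver = 6; demisemiquaver = 1; demisemiquaver = 1; semiquaver = 2; dotted semiquaver = 3; crotchet = 8; dotted quaver = 6; crotchet = 8; demisemiquaver = 1.
Adding: 6 + 1 + 1 + 2 + 3 + 8 + 6 + 8 + 1 = 36.
36 equals 36, so the answer is Yes.

Yes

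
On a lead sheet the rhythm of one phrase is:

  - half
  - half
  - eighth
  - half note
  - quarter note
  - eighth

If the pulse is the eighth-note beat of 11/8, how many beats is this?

One eighth-note beat = 2 sixteenth notes.
Working in sixteenth notes: half = 8; half = 8; eighth = 2; half note = 8; quarter note = 4; eighth = 2.
Total: 8 + 8 + 2 + 8 + 4 + 2 = 32.
32 ÷ 2 = 16 beats.

16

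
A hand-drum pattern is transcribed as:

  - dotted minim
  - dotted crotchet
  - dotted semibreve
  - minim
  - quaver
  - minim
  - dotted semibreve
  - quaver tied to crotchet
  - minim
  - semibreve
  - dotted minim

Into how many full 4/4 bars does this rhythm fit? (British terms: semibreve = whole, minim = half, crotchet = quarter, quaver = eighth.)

One bar of 4/4 = 8 eighth notes.
Working in eighth notes: dotted minim = 6; dotted crotchet = 3; dotted semibreve = 12; minim = 4; quaver = 1; minim = 4; dotted semibreve = 12; quaver tied to crotchet (quaver + crotchet) = 3; minim = 4; semibreve = 8; dotted minim = 6.
Total: 6 + 3 + 12 + 4 + 1 + 4 + 12 + 3 + 4 + 8 + 6 = 63.
63 ÷ 8 = 7 complete bars with 7 left over.

7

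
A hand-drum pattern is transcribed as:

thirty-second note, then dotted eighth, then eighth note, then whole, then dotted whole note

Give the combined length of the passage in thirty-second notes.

91

Working in thirty-second notes: thirty-second note = 1; dotted eighth = 6; eighth note = 4; whole = 32; dotted whole note = 48.
Altogether 1 + 6 + 4 + 32 + 48 = 91 thirty-second notes.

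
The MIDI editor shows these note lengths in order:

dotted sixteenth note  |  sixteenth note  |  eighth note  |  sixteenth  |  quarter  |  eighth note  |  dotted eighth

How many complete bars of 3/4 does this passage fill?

One bar of 3/4 = 24 thirty-second notes.
Each duration in thirty-second notes: dotted sixteenth note = 3; sixteenth note = 2; eighth note = 4; sixteenth = 2; quarter = 8; eighth note = 4; dotted eighth = 6.
Altogether 3 + 2 + 4 + 2 + 8 + 4 + 6 = 29.
29 ÷ 24 = 1 complete bar with 5 left over.

1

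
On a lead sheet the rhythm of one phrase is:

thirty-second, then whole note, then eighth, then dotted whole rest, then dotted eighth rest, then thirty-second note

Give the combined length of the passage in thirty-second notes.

Working in thirty-second notes: thirty-second = 1; whole note = 32; eighth = 4; dotted whole rest = 48; dotted eighth rest = 6; thirty-second note = 1.
Adding: 1 + 32 + 4 + 48 + 6 + 1 = 92 thirty-second notes.

92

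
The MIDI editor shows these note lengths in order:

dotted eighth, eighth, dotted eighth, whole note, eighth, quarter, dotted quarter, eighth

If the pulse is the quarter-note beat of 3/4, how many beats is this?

One quarter-note beat = 4 sixteenth notes.
In sixteenth notes: dotted eighth = 3; eighth = 2; dotted eighth = 3; whole note = 16; eighth = 2; quarter = 4; dotted quarter = 6; eighth = 2.
Adding: 3 + 2 + 3 + 16 + 2 + 4 + 6 + 2 = 38.
38 ÷ 4 = 9.5 beats.

9.5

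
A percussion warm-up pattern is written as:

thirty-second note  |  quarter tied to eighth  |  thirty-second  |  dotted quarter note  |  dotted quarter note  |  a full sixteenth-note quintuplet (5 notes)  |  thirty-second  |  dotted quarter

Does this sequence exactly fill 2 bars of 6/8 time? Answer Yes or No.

No

One bar of 6/8 = 24 thirty-second notes, so 2 bars = 48.
Express everything in thirty-second notes: thirty-second note = 1; quarter tied to eighth (quarter + eighth) = 12; thirty-second = 1; dotted quarter note = 12; dotted quarter note = 12; a full sixteenth-note quintuplet (5 notes) (five quintuplet sixteenths span one quarter) = 8; thirty-second = 1; dotted quarter = 12.
Sum: 1 + 12 + 1 + 12 + 12 + 8 + 1 + 12 = 59.
59 exceeds 48, so the answer is No.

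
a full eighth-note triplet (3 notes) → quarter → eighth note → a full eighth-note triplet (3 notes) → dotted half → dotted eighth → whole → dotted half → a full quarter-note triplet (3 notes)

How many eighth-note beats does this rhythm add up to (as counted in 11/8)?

32.5

One eighth-note beat = 2 sixteenth notes.
Express everything in sixteenth notes: a full eighth-note triplet (3 notes) (three triplet eighths span one quarter) = 4; quarter = 4; eighth note = 2; a full eighth-note triplet (3 notes) (three triplet eighths span one quarter) = 4; dotted half = 12; dotted eighth = 3; whole = 16; dotted half = 12; a full quarter-note triplet (3 notes) (three triplet quarters span one half) = 8.
Adding: 4 + 4 + 2 + 4 + 12 + 3 + 16 + 12 + 8 = 65.
65 ÷ 2 = 32.5 beats.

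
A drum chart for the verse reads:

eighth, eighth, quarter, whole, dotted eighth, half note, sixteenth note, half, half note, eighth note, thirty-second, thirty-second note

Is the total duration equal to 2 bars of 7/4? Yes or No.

No

One bar of 7/4 = 56 thirty-second notes, so 2 bars = 112.
Working in thirty-second notes: eighth = 4; eighth = 4; quarter = 8; whole = 32; dotted eighth = 6; half note = 16; sixteenth note = 2; half = 16; half note = 16; eighth note = 4; thirty-second = 1; thirty-second note = 1.
Total: 4 + 4 + 8 + 32 + 6 + 16 + 2 + 16 + 16 + 4 + 1 + 1 = 110.
110 falls short of 112, so the answer is No.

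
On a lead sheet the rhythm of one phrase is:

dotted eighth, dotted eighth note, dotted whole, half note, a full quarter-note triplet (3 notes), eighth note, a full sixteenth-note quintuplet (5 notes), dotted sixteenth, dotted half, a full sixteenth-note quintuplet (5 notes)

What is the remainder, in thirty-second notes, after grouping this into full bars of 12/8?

One bar of 12/8 = 48 thirty-second notes.
Express everything in thirty-second notes: dotted eighth = 6; dotted eighth note = 6; dotted whole = 48; half note = 16; a full quarter-note triplet (3 notes) (three triplet quarters span one half) = 16; eighth note = 4; a full sixteenth-note quintuplet (5 notes) (five quintuplet sixteenths span one quarter) = 8; dotted sixteenth = 3; dotted half = 24; a full sixteenth-note quintuplet (5 notes) (five quintuplet sixteenths span one quarter) = 8.
Total: 6 + 6 + 48 + 16 + 16 + 4 + 8 + 3 + 24 + 8 = 139.
139 ÷ 48 = 2 complete bars with 43 thirty-second notes remaining.

43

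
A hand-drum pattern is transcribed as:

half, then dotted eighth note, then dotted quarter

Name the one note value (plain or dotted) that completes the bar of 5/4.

dotted eighth note

The bar of 5/4 = 20 sixteenth notes.
Working in sixteenth notes: half = 8; dotted eighth note = 3; dotted quarter = 6.
Altogether 8 + 3 + 6 = 17.
Remaining: 20 − 17 = 3 sixteenth notes, which is a dotted eighth note.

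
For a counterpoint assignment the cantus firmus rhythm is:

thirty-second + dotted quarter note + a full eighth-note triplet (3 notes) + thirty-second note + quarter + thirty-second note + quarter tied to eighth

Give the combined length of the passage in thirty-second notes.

43

Express everything in thirty-second notes: thirty-second = 1; dotted quarter note = 12; a full eighth-note triplet (3 notes) (three triplet eighths span one quarter) = 8; thirty-second note = 1; quarter = 8; thirty-second note = 1; quarter tied to eighth (quarter + eighth) = 12.
Sum: 1 + 12 + 8 + 1 + 8 + 1 + 12 = 43 thirty-second notes.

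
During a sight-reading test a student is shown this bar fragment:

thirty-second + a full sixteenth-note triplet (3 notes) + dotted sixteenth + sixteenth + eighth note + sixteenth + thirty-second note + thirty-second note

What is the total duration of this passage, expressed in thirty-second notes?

18

Each duration in thirty-second notes: thirty-second = 1; a full sixteenth-note triplet (3 notes) (three triplet sixteenths span one eighth) = 4; dotted sixteenth = 3; sixteenth = 2; eighth note = 4; sixteenth = 2; thirty-second note = 1; thirty-second note = 1.
Altogether 1 + 4 + 3 + 2 + 4 + 2 + 1 + 1 = 18 thirty-second notes.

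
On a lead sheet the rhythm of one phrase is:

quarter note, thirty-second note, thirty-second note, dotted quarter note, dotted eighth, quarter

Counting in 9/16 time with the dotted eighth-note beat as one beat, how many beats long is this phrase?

6

One dotted eighth-note beat = 6 thirty-second notes.
Convert each value to thirty-second notes: quarter note = 8; thirty-second note = 1; thirty-second note = 1; dotted quarter note = 12; dotted eighth = 6; quarter = 8.
Adding: 8 + 1 + 1 + 12 + 6 + 8 = 36.
36 ÷ 6 = 6 beats.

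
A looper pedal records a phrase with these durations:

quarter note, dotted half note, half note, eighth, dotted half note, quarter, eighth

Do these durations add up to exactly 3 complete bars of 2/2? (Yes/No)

No

One bar of 2/2 = 8 eighth notes, so 3 bars = 24.
In eighth notes: quarter note = 2; dotted half note = 6; half note = 4; eighth = 1; dotted half note = 6; quarter = 2; eighth = 1.
Total: 2 + 6 + 4 + 1 + 6 + 2 + 1 = 22.
22 falls short of 24, so the answer is No.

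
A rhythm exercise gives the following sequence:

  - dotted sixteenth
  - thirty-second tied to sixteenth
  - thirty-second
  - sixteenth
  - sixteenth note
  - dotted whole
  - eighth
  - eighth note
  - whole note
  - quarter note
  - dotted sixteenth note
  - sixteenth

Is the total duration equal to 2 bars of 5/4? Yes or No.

One bar of 5/4 = 40 thirty-second notes, so 2 bars = 80.
Each duration in thirty-second notes: dotted sixteenth = 3; thirty-second tied to sixteenth (thirty-second + sixteenth) = 3; thirty-second = 1; sixteenth = 2; sixteenth note = 2; dotted whole = 48; eighth = 4; eighth note = 4; whole note = 32; quarter note = 8; dotted sixteenth note = 3; sixteenth = 2.
Total: 3 + 3 + 1 + 2 + 2 + 48 + 4 + 4 + 32 + 8 + 3 + 2 = 112.
112 exceeds 80, so the answer is No.

No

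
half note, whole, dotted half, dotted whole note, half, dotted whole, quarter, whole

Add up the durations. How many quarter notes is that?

Convert each value to quarter notes: half note = 2; whole = 4; dotted half = 3; dotted whole note = 6; half = 2; dotted whole = 6; quarter = 1; whole = 4.
Sum: 2 + 4 + 3 + 6 + 2 + 6 + 1 + 4 = 28 quarter notes.

28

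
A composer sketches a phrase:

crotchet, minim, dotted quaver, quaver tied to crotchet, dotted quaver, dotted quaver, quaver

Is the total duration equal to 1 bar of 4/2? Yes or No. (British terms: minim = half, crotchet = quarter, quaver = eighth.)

One bar of 4/2 = 32 sixteenth notes.
In sixteenth notes: crotchet = 4; minim = 8; dotted quaver = 3; quaver tied to crotchet (quaver + crotchet) = 6; dotted quaver = 3; dotted quaver = 3; quaver = 2.
Total: 4 + 8 + 3 + 6 + 3 + 3 + 2 = 29.
29 falls short of 32, so the answer is No.

No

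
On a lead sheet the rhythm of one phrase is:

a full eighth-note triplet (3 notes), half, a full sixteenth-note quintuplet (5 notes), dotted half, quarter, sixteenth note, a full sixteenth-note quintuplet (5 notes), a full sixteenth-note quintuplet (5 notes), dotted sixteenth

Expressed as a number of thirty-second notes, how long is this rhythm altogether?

Working in thirty-second notes: a full eighth-note triplet (3 notes) (three triplet eighths span one quarter) = 8; half = 16; a full sixteenth-note quintuplet (5 notes) (five quintuplet sixteenths span one quarter) = 8; dotted half = 24; quarter = 8; sixteenth note = 2; a full sixteenth-note quintuplet (5 notes) (five quintuplet sixteenths span one quarter) = 8; a full sixteenth-note quintuplet (5 notes) (five quintuplet sixteenths span one quarter) = 8; dotted sixteenth = 3.
Altogether 8 + 16 + 8 + 24 + 8 + 2 + 8 + 8 + 3 = 85 thirty-second notes.

85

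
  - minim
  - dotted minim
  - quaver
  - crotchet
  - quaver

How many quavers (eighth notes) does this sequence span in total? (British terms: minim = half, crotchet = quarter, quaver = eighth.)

14

Working in eighth notes: minim = 4; dotted minim = 6; quaver = 1; crotchet = 2; quaver = 1.
Total: 4 + 6 + 1 + 2 + 1 = 14 eighth notes.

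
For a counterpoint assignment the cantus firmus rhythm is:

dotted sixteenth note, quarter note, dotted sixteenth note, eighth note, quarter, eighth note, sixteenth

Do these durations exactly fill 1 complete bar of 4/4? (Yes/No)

One bar of 4/4 = 32 thirty-second notes.
Working in thirty-second notes: dotted sixteenth note = 3; quarter note = 8; dotted sixteenth note = 3; eighth note = 4; quarter = 8; eighth note = 4; sixteenth = 2.
Sum: 3 + 8 + 3 + 4 + 8 + 4 + 2 = 32.
32 equals 32, so the answer is Yes.

Yes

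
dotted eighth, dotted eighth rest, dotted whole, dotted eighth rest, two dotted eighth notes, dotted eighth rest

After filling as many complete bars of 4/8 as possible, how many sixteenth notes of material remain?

2

One bar of 4/8 = 8 sixteenth notes.
Each duration in sixteenth notes: dotted eighth = 3; dotted eighth rest = 3; dotted whole = 24; dotted eighth rest = 3; dotted eighth note = 3; dotted eighth note = 3; dotted eighth rest = 3.
Total: 3 + 3 + 24 + 3 + 3 + 3 + 3 = 42.
42 ÷ 8 = 5 complete bars with 2 sixteenth notes remaining.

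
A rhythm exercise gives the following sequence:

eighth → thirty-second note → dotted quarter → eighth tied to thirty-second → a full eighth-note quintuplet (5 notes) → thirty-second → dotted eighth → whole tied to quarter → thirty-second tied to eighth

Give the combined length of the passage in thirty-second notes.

90

In thirty-second notes: eighth = 4; thirty-second note = 1; dotted quarter = 12; eighth tied to thirty-second (eighth + thirty-second) = 5; a full eighth-note quintuplet (5 notes) (five quintuplet eighths span one half) = 16; thirty-second = 1; dotted eighth = 6; whole tied to quarter (whole + quarter) = 40; thirty-second tied to eighth (thirty-second + eighth) = 5.
Sum: 4 + 1 + 12 + 5 + 16 + 1 + 6 + 40 + 5 = 90 thirty-second notes.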